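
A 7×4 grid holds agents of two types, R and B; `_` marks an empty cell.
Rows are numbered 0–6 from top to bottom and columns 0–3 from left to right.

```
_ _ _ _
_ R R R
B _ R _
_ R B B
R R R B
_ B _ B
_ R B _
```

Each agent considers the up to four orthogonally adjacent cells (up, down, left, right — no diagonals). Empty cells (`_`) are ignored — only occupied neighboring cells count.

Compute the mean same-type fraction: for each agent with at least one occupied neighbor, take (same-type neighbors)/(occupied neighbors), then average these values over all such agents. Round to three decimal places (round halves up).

Row 1: (1,1)R 1/1 · (1,2)R 3/3 · (1,3)R 1/1
Row 2: (2,0)B — no occupied neighbors · (2,2)R 1/2
Row 3: (3,1)R 1/2 · (3,2)B 1/4 · (3,3)B 2/2
Row 4: (4,0)R 1/1 · (4,1)R 3/4 · (4,2)R 1/3 · (4,3)B 2/3
Row 5: (5,1)B 0/2 · (5,3)B 1/1
Row 6: (6,1)R 0/2 · (6,2)B 0/1
Sum over 15 agents: 1/1 + 3/3 + 1/1 + 1/2 + 1/2 + 1/4 + 2/2 + 1/1 + 3/4 + 1/3 + 2/3 + 0/2 + 1/1 + 0/2 + 0/1 = 9; mean = 9 ÷ 15 = 3/5 = 0.6 → 0.600.

0.600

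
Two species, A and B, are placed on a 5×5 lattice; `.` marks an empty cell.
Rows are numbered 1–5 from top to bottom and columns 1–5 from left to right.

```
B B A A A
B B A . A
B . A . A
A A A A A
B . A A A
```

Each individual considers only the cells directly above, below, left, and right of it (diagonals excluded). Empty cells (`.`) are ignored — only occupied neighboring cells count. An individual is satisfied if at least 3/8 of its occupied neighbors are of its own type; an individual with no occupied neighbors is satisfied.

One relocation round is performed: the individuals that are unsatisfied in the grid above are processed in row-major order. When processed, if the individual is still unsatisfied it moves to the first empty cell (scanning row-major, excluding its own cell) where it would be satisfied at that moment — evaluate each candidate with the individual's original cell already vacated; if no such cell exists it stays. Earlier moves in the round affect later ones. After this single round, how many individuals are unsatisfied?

0

Initially unsatisfied (in order): (4,1), (5,1).
  (4,1) → (2,4).
  (5,1): now satisfied by earlier moves; stays.
Resulting grid:
B B A A A
B B A A A
B . A . A
. A A A A
B . A A A
All satisfied now.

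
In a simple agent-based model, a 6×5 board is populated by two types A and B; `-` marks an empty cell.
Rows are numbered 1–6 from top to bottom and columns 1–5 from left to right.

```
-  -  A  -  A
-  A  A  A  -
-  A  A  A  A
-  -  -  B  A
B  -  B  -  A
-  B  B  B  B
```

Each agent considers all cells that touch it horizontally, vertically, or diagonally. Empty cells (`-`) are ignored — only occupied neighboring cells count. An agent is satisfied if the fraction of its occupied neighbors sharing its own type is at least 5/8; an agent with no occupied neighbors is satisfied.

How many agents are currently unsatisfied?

Row 1: (1,3)A 3/3 satisfied · (1,5)A 1/1 satisfied
Row 2: (2,2)A 4/4 satisfied · (2,3)A 6/6 satisfied · (2,4)A 6/6 satisfied
Row 3: (3,2)A 3/3 satisfied · (3,3)A 5/6 satisfied · (3,4)A 5/6 satisfied · (3,5)A 3/4 satisfied
Row 4: (4,4)B 1/6 not · (4,5)A 3/4 satisfied
Row 5: (5,1)B 1/1 satisfied · (5,3)B 4/4 satisfied · (5,5)A 1/4 not
Row 6: (6,2)B 3/3 satisfied · (6,3)B 3/3 satisfied · (6,4)B 3/4 satisfied · (6,5)B 1/2 not
Unsatisfied: (4,4), (5,5), (6,5) — 3 in total.

3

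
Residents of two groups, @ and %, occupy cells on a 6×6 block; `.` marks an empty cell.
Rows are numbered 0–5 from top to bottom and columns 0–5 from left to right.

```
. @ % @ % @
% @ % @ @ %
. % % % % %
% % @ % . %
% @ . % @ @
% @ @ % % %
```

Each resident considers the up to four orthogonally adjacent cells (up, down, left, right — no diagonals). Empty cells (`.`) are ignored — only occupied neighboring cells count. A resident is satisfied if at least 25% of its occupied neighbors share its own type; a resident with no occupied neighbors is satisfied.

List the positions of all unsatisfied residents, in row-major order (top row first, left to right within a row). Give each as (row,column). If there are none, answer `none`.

Row 0: (0,1)@ 1/2 satisfied · (0,2)% 1/3 satisfied · (0,3)@ 1/3 satisfied · (0,4)% 0/3 not · (0,5)@ 0/2 not
Row 1: (1,0)% 0/1 not · (1,1)@ 1/4 satisfied · (1,2)% 2/4 satisfied · (1,3)@ 2/4 satisfied · (1,4)@ 1/4 satisfied · (1,5)% 1/3 satisfied
Row 2: (2,1)% 2/3 satisfied · (2,2)% 3/4 satisfied · (2,3)% 3/4 satisfied · (2,4)% 2/3 satisfied · (2,5)% 3/3 satisfied
Row 3: (3,0)% 2/2 satisfied · (3,1)% 2/4 satisfied · (3,2)@ 0/3 not · (3,3)% 2/3 satisfied · (3,5)% 1/2 satisfied
Row 4: (4,0)% 2/3 satisfied · (4,1)@ 1/3 satisfied · (4,3)% 2/3 satisfied · (4,4)@ 1/3 satisfied · (4,5)@ 1/3 satisfied
Row 5: (5,0)% 1/2 satisfied · (5,1)@ 2/3 satisfied · (5,2)@ 1/2 satisfied · (5,3)% 2/3 satisfied · (5,4)% 2/3 satisfied · (5,5)% 1/2 satisfied

(0,4), (0,5), (1,0), (3,2)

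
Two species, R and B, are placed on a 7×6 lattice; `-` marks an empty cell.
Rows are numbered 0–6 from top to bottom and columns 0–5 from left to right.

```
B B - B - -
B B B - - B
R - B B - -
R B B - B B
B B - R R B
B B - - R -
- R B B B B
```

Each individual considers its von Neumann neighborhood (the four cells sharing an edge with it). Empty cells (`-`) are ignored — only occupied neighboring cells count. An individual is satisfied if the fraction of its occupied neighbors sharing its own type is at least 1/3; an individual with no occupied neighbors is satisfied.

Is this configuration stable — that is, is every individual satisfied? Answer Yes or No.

No

Row 0: (0,0)B 2/2 ✓ · (0,1)B 2/2 ✓ · (0,3)B 0/0 ✓
Row 1: (1,0)B 2/3 ✓ · (1,1)B 3/3 ✓ · (1,2)B 2/2 ✓ · (1,5)B 0/0 ✓
Row 2: (2,0)R 1/2 ✓ · (2,2)B 3/3 ✓ · (2,3)B 1/1 ✓
Row 3: (3,0)R 1/3 ✓ · (3,1)B 2/3 ✓ · (3,2)B 2/2 ✓ · (3,4)B 1/2 ✓ · (3,5)B 2/2 ✓
Row 4: (4,0)B 2/3 ✓ · (4,1)B 3/3 ✓ · (4,3)R 1/1 ✓ · (4,4)R 2/4 ✓ · (4,5)B 1/2 ✓
Row 5: (5,0)B 2/2 ✓ · (5,1)B 2/3 ✓ · (5,4)R 1/2 ✓
Row 6: (6,1)R 0/2 ✗ · (6,2)B 1/2 ✓ · (6,3)B 2/2 ✓ · (6,4)B 2/3 ✓ · (6,5)B 1/1 ✓
For instance (6,1) has only 0/2 same-type neighbors, below 1/3.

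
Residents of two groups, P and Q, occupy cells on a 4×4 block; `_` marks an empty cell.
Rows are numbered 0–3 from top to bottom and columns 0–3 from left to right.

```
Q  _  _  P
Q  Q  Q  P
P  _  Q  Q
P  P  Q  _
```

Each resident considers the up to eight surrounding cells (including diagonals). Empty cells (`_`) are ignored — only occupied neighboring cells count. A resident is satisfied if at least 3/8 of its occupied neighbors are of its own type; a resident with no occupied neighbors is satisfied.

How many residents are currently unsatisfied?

1

Row 0: (0,0)Q 2/2 ok · (0,3)P 1/2 ok
Row 1: (1,0)Q 2/3 ok · (1,1)Q 4/5 ok · (1,2)Q 3/5 ok · (1,3)P 1/4 unhappy
Row 2: (2,0)P 2/4 ok · (2,2)Q 4/6 ok · (2,3)Q 3/4 ok
Row 3: (3,0)P 2/2 ok · (3,1)P 2/4 ok · (3,2)Q 2/3 ok
Unsatisfied: (1,3) — 1 in total.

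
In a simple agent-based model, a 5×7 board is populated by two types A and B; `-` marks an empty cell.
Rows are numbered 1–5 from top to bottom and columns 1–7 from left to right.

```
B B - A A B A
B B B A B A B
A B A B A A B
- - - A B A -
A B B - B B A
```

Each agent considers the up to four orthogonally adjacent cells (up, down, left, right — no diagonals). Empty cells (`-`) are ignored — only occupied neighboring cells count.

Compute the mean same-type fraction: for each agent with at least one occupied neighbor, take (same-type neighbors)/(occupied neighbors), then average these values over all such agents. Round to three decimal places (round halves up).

(1,1)B 2/2
(1,2)B 2/2
(1,4)A 2/2
(1,5)A 1/3
(1,6)B 0/3
(1,7)A 0/2
(2,1)B 2/3
(2,2)B 4/4
(2,3)B 1/3
(2,4)A 1/4
(2,5)B 0/4
(2,6)A 1/4
(2,7)B 1/3
(3,1)A 0/2
(3,2)B 1/3
(3,3)A 0/3
(3,4)B 0/4
(3,5)A 1/4
(3,6)A 3/4
(3,7)B 1/2
(4,4)A 0/2
(4,5)B 1/4
(4,6)A 1/3
(5,1)A 0/1
(5,2)B 1/2
(5,3)B 1/1
(5,5)B 2/2
(5,6)B 1/3
(5,7)A 0/1
Sum over 29 agents: 2/2 + 2/2 + 2/2 + 1/3 + 0/3 + 0/2 + 2/3 + 4/4 + 1/3 + 1/4 + 0/4 + 1/4 + 1/3 + 0/2 + 1/3 + 0/3 + 0/4 + 1/4 + 3/4 + 1/2 + 0/2 + 1/4 + 1/3 + 0/1 + 1/2 + 1/1 + 2/2 + 1/3 + 0/1 = 137/12; mean = 137/12 ÷ 29 = 137/348 = 0.393678… → 0.394.

0.394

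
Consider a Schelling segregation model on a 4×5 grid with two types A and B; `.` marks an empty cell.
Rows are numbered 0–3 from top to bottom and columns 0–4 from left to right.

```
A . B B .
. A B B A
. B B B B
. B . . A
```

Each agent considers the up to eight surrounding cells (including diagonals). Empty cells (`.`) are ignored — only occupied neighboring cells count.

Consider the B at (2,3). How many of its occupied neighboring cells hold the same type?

Occupied neighbors of (2,3): (1,2)=B, (1,3)=B, (1,4)=A, (2,2)=B, (2,4)=B, (3,4)=A.
Same type (B): 4 of 6.

4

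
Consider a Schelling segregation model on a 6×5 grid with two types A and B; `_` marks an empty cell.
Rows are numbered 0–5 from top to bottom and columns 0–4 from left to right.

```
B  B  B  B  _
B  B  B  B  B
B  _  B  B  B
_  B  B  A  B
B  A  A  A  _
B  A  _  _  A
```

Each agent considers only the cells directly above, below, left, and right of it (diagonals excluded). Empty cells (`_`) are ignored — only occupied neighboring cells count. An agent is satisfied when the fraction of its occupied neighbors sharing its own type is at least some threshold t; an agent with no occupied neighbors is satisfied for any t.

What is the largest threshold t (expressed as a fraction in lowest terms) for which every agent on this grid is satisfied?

(0,0)B 2/2
(0,1)B 3/3
(0,2)B 3/3
(0,3)B 2/2
(1,0)B 3/3
(1,1)B 3/3
(1,2)B 4/4
(1,3)B 4/4
(1,4)B 2/2
(2,0)B 1/1
(2,2)B 3/3
(2,3)B 3/4
(2,4)B 3/3
(3,1)B 1/2
(3,2)B 2/4
(3,3)A 1/4
(3,4)B 1/2
(4,0)B 1/2
(4,1)A 2/4
(4,2)A 2/3
(4,3)A 2/2
(5,0)B 1/2
(5,1)A 1/2
(5,4)A — no occupied neighbors
The smallest same-type fraction is 1/4 at (3,3), which reduces to 1/4. Any threshold above that leaves this agent unsatisfied.

1/4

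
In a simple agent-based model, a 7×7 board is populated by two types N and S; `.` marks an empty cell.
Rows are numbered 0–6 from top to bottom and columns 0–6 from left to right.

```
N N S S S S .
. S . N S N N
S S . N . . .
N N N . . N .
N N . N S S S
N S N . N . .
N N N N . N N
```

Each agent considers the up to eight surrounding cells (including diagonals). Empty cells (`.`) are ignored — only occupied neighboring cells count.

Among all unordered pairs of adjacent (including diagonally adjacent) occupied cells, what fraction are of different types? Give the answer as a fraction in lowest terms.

Scan each occupied cell's neighbors to the right and below (and the two forward diagonals) so each pair is counted once.
From row 0: 9 unlike of 17 pairs (running 9/17).
From row 1: 3 unlike of 7 pairs (running 12/24).
From row 2: 5 unlike of 7 pairs (running 17/31).
From row 3: 3 unlike of 11 pairs (running 20/42).
From row 4: 5 unlike of 13 pairs (running 25/55).
From row 5: 5 unlike of 12 pairs (running 30/67).
From row 6: 0 unlike of 4 pairs (running 30/71).
Total adjacent occupied pairs: 71; unlike-type pairs: 30.
30/71 is already in lowest terms.

30/71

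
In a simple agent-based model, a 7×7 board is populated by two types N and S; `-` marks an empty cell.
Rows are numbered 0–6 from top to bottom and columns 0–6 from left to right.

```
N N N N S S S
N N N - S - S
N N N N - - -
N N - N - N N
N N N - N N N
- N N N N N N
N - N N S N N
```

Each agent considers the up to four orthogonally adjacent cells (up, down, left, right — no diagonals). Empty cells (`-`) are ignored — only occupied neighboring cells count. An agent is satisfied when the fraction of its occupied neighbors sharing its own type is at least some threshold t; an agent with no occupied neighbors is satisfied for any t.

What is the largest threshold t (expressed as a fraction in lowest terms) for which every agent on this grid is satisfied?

(0,0)N 2/2
(0,1)N 3/3
(0,2)N 3/3
(0,3)N 1/2
(0,4)S 2/3
(0,5)S 2/2
(0,6)S 2/2
(1,0)N 3/3
(1,1)N 4/4
(1,2)N 3/3
(1,4)S 1/1
(1,6)S 1/1
(2,0)N 3/3
(2,1)N 4/4
(2,2)N 3/3
(2,3)N 2/2
(3,0)N 3/3
(3,1)N 3/3
(3,3)N 1/1
(3,5)N 2/2
(3,6)N 2/2
(4,0)N 2/2
(4,1)N 4/4
(4,2)N 2/2
(4,4)N 2/2
(4,5)N 4/4
(4,6)N 3/3
(5,1)N 2/2
(5,2)N 4/4
(5,3)N 3/3
(5,4)N 3/4
(5,5)N 4/4
(5,6)N 3/3
(6,0)N — no occupied neighbors
(6,2)N 2/2
(6,3)N 2/3
(6,4)S 0/3
(6,5)N 2/3
(6,6)N 2/2
The smallest same-type fraction is 0/3 at (6,4), which reduces to 0/1. Any threshold above that leaves this agent unsatisfied.

0/1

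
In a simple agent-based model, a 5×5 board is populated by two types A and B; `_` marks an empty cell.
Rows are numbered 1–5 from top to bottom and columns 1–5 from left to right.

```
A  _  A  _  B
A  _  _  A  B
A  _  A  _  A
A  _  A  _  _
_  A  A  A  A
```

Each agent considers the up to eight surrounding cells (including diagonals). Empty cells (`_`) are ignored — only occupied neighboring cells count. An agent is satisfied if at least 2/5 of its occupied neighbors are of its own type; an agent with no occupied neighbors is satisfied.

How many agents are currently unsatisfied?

Row 1: (1,1)A 1/1 satisfied · (1,3)A 1/1 satisfied · (1,5)B 1/2 satisfied
Row 2: (2,1)A 2/2 satisfied · (2,4)A 3/5 satisfied · (2,5)B 1/3 not
Row 3: (3,1)A 2/2 satisfied · (3,3)A 2/2 satisfied · (3,5)A 1/2 satisfied
Row 4: (4,1)A 2/2 satisfied · (4,3)A 4/4 satisfied
Row 5: (5,2)A 3/3 satisfied · (5,3)A 3/3 satisfied · (5,4)A 3/3 satisfied · (5,5)A 1/1 satisfied
Unsatisfied: (2,5) — 1 in total.

1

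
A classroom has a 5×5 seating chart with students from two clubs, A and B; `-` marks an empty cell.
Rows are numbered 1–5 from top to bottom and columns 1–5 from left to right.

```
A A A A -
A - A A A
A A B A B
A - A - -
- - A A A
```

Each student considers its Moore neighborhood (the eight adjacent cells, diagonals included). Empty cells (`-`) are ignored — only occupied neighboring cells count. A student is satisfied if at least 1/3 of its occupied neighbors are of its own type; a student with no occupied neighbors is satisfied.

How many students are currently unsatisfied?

(1,1)A 2/2 ✓
(1,2)A 4/4 ✓
(1,3)A 4/4 ✓
(1,4)A 4/4 ✓
(2,1)A 4/4 ✓
(2,3)A 6/7 ✓
(2,4)A 5/7 ✓
(2,5)A 3/4 ✓
(3,1)A 3/3 ✓
(3,2)A 5/6 ✓
(3,3)B 0/5 ✗
(3,4)A 4/6 ✓
(3,5)B 0/3 ✗
(4,1)A 2/2 ✓
(4,3)A 4/5 ✓
(5,3)A 2/2 ✓
(5,4)A 3/3 ✓
(5,5)A 1/1 ✓
Unsatisfied: (3,3), (3,5) — 2 in total.

2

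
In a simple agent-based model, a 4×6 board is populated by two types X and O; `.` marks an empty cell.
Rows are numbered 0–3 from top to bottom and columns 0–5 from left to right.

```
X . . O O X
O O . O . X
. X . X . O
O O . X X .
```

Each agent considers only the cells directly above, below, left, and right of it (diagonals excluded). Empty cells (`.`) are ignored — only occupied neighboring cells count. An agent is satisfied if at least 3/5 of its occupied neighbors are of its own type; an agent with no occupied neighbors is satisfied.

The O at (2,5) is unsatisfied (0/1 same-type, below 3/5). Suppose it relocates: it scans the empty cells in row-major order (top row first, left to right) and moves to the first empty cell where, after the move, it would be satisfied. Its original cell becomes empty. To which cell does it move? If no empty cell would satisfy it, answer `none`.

(0,2)

Vacating (2,5). Empty cells in order:
  (0,1): 1/2 same-type → still unsatisfied.
  (0,2): 1/1 same-type → satisfied — stop here.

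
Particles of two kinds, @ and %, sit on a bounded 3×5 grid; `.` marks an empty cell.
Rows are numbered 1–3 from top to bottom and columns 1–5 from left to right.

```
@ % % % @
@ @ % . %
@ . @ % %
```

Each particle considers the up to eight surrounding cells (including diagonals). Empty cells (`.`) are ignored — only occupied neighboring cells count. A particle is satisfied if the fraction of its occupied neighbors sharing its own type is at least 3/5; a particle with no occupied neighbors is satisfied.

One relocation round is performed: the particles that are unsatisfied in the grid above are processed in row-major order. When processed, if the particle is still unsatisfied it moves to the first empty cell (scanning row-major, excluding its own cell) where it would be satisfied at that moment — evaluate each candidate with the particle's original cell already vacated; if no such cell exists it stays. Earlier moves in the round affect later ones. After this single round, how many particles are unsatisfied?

1

Initially unsatisfied (in order): (1,2), (1,5), (2,2), (3,3).
  (1,2) → (2,4).
  (1,5) → (1,2).
  (2,2): now satisfied by earlier moves; stays.
  (3,3) → (3,2).
Resulting grid:
@ @ % % .
@ @ % % %
@ @ . % %
Unsatisfied now: (2,3).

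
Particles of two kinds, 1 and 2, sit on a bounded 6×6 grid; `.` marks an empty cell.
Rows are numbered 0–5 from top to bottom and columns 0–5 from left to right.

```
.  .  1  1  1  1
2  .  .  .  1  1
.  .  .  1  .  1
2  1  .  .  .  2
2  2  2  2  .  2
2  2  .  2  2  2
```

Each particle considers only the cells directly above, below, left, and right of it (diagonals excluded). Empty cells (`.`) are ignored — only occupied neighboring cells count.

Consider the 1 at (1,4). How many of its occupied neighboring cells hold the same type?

2

Occupied neighbors of (1,4): (0,4)=1, (1,5)=1.
Same type (1): 2 of 2.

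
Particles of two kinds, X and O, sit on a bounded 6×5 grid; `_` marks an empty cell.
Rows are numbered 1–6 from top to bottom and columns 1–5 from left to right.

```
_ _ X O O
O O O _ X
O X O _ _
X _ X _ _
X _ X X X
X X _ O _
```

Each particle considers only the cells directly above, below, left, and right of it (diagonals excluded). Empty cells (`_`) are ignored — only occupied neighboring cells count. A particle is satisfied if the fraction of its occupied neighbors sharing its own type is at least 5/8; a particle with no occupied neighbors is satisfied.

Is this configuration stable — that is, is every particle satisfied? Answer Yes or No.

No

(1,3)X 0/2 not
(1,4)O 1/2 not
(1,5)O 1/2 not
(2,1)O 2/2 satisfied
(2,2)O 2/3 satisfied
(2,3)O 2/3 satisfied
(2,5)X 0/1 not
(3,1)O 1/3 not
(3,2)X 0/3 not
(3,3)O 1/3 not
(4,1)X 1/2 not
(4,3)X 1/2 not
(5,1)X 2/2 satisfied
(5,3)X 2/2 satisfied
(5,4)X 2/3 satisfied
(5,5)X 1/1 satisfied
(6,1)X 2/2 satisfied
(6,2)X 1/1 satisfied
(6,4)O 0/1 not
For instance (1,3) has only 0/2 same-type neighbors, below 5/8.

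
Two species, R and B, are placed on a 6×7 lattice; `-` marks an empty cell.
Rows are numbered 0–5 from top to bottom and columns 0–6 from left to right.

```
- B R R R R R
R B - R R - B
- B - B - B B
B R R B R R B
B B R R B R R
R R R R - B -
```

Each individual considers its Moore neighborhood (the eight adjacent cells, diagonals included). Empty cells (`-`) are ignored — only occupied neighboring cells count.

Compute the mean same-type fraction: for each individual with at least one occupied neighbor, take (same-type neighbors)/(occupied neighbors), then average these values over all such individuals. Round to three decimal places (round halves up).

0.521

Row 0: (0,1)B 1/3 · (0,2)R 2/4 · (0,3)R 4/4 · (0,4)R 4/4 · (0,5)R 3/4 · (0,6)R 1/2
Row 1: (1,0)R 0/3 · (1,1)B 2/4 · (1,3)R 4/5 · (1,4)R 4/6 · (1,6)B 2/4
Row 2: (2,1)B 2/5 · (2,3)B 1/5 · (2,5)B 3/6 · (2,6)B 3/4
Row 3: (3,0)B 3/4 · (3,1)R 2/6 · (3,2)R 3/7 · (3,3)B 2/6 · (3,4)R 3/7 · (3,5)R 3/7 · (3,6)B 2/5
Row 4: (4,0)B 2/5 · (4,1)B 2/8 · (4,2)R 6/8 · (4,3)R 5/7 · (4,4)B 2/7 · (4,5)R 3/6 · (4,6)R 2/4
Row 5: (5,0)R 1/3 · (5,1)R 3/5 · (5,2)R 4/5 · (5,3)R 3/4 · (5,5)B 1/3
Sum over 34 individuals: 1/3 + 2/4 + 4/4 + 4/4 + 3/4 + 1/2 + 0/3 + 2/4 + 4/5 + 4/6 + 2/4 + 2/5 + 1/5 + 3/6 + 3/4 + 3/4 + 2/6 + 3/7 + 2/6 + 3/7 + 3/7 + 2/5 + 2/5 + 2/8 + 6/8 + 5/7 + 2/7 + 3/6 + 2/4 + 1/3 + 3/5 + 4/5 + 3/4 + 1/3 = 3721/210; mean = 3721/210 ÷ 34 = 3721/7140 = 0.521148… → 0.521.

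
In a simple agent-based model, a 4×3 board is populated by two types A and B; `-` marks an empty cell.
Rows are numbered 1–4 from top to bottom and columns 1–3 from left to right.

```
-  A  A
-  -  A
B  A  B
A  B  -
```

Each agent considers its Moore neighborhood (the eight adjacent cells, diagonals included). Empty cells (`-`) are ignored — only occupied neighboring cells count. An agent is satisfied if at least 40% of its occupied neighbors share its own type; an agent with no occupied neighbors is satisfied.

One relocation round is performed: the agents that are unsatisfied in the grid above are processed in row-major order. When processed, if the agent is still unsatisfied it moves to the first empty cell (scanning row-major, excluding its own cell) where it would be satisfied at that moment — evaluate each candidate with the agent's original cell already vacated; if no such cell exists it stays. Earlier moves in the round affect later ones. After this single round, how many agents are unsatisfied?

0

Initially unsatisfied (in order): (3,1), (3,3), (4,1).
  (3,1) → (4,3).
  (3,3): now satisfied by earlier moves; stays.
  (4,1): now satisfied by earlier moves; stays.
Resulting grid:
- A A
- - A
- A B
A B B
All satisfied now.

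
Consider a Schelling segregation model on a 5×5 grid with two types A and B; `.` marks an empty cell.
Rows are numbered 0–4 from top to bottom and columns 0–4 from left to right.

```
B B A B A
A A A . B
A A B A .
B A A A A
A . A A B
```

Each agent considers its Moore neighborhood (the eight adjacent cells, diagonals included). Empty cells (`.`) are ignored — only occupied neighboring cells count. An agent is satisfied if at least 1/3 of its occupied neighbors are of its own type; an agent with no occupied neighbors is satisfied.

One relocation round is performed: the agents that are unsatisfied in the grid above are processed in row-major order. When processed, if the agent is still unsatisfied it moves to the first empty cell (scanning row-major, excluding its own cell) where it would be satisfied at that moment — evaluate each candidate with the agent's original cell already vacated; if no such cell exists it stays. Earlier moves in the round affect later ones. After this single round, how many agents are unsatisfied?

Initially unsatisfied (in order): (0,1), (0,3), (0,4), (2,2), (3,0), (4,4).
  (0,1) → (1,3).
  (0,3): now satisfied by earlier moves; stays.
  (0,4) → (0,1).
  (2,2) → (0,4).
  (3,0) → (2,4).
  (4,4): no empty cell satisfies it; stays.
Resulting grid:
B A A B B
A A A B B
A A . A B
. A A A A
A . A A B
Unsatisfied now: (0,0), (4,4).

2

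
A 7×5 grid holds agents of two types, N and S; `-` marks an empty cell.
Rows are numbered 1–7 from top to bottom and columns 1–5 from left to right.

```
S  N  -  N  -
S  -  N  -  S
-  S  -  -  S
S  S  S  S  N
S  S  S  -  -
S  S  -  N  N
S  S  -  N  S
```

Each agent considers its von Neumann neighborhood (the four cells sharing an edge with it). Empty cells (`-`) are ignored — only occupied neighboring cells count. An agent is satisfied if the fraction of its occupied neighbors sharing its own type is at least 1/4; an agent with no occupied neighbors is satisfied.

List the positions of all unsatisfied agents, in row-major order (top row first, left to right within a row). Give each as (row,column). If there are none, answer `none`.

(1,2), (4,5), (7,5)

Row 1: (1,1)S 1/2 ✓ · (1,2)N 0/1 ✗ · (1,4)N 0/0 ✓
Row 2: (2,1)S 1/1 ✓ · (2,3)N 0/0 ✓ · (2,5)S 1/1 ✓
Row 3: (3,2)S 1/1 ✓ · (3,5)S 1/2 ✓
Row 4: (4,1)S 2/2 ✓ · (4,2)S 4/4 ✓ · (4,3)S 3/3 ✓ · (4,4)S 1/2 ✓ · (4,5)N 0/2 ✗
Row 5: (5,1)S 3/3 ✓ · (5,2)S 4/4 ✓ · (5,3)S 2/2 ✓
Row 6: (6,1)S 3/3 ✓ · (6,2)S 3/3 ✓ · (6,4)N 2/2 ✓ · (6,5)N 1/2 ✓
Row 7: (7,1)S 2/2 ✓ · (7,2)S 2/2 ✓ · (7,4)N 1/2 ✓ · (7,5)S 0/2 ✗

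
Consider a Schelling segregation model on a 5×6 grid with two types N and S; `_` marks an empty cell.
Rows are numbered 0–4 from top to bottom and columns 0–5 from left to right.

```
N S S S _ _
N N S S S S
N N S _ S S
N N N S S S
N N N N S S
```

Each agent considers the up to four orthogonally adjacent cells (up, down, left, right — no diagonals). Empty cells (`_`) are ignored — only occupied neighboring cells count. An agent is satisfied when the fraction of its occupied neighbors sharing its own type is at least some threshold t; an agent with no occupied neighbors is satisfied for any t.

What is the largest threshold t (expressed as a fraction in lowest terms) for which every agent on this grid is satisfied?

1/3

(0,0)N 1/2
(0,1)S 1/3
(0,2)S 3/3
(0,3)S 2/2
(1,0)N 3/3
(1,1)N 2/4
(1,2)S 3/4
(1,3)S 3/3
(1,4)S 3/3
(1,5)S 2/2
(2,0)N 3/3
(2,1)N 3/4
(2,2)S 1/3
(2,4)S 3/3
(2,5)S 3/3
(3,0)N 3/3
(3,1)N 4/4
(3,2)N 2/4
(3,3)S 1/3
(3,4)S 4/4
(3,5)S 3/3
(4,0)N 2/2
(4,1)N 3/3
(4,2)N 3/3
(4,3)N 1/3
(4,4)S 2/3
(4,5)S 2/2
The smallest same-type fraction is 1/3 at (0,1), which reduces to 1/3. Any threshold above that leaves this agent unsatisfied.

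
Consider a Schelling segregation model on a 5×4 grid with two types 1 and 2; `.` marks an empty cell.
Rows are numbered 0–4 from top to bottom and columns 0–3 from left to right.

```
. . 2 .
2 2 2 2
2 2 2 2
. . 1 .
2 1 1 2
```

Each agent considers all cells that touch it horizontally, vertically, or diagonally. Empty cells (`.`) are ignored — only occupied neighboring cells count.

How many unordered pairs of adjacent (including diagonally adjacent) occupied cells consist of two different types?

6

Scan each occupied cell's neighbors to the right and below (and the two forward diagonals) so each pair is counted once.
From row 0: 0 unlike of 3 pairs (running 0/3).
From row 1: 0 unlike of 13 pairs (running 0/16).
From row 2: 3 unlike of 6 pairs (running 3/22).
From row 3: 1 unlike of 3 pairs (running 4/25).
From row 4: 2 unlike of 3 pairs (running 6/28).
Total adjacent occupied pairs: 28; unlike-type pairs: 6.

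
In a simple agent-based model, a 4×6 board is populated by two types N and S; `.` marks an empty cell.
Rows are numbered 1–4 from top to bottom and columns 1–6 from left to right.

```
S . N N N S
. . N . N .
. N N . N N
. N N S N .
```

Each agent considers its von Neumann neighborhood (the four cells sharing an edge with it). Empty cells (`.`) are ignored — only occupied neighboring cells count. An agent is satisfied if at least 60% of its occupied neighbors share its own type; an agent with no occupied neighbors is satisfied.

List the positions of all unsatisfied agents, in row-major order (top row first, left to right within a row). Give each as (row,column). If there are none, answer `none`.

(1,6), (4,4), (4,5)

(1,1)S 0/0 satisfied
(1,3)N 2/2 satisfied
(1,4)N 2/2 satisfied
(1,5)N 2/3 satisfied
(1,6)S 0/1 not
(2,3)N 2/2 satisfied
(2,5)N 2/2 satisfied
(3,2)N 2/2 satisfied
(3,3)N 3/3 satisfied
(3,5)N 3/3 satisfied
(3,6)N 1/1 satisfied
(4,2)N 2/2 satisfied
(4,3)N 2/3 satisfied
(4,4)S 0/2 not
(4,5)N 1/2 not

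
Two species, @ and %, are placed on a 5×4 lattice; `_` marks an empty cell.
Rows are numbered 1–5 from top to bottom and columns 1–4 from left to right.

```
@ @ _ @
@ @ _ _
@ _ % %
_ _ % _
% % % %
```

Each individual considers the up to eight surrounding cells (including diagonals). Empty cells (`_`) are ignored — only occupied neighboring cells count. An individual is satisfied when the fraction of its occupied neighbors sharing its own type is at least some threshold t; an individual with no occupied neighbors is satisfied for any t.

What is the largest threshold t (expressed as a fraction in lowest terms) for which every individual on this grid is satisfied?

2/3

Row 1: (1,1)@ 3/3 · (1,2)@ 3/3 · (1,4)@ — no occupied neighbors
Row 2: (2,1)@ 4/4 · (2,2)@ 4/5
Row 3: (3,1)@ 2/2 · (3,3)% 2/3 · (3,4)% 2/2
Row 4: (4,3)% 5/5
Row 5: (5,1)% 1/1 · (5,2)% 3/3 · (5,3)% 3/3 · (5,4)% 2/2
The smallest same-type fraction is 2/3 at (3,3), which reduces to 2/3. Any threshold above that leaves this individual unsatisfied.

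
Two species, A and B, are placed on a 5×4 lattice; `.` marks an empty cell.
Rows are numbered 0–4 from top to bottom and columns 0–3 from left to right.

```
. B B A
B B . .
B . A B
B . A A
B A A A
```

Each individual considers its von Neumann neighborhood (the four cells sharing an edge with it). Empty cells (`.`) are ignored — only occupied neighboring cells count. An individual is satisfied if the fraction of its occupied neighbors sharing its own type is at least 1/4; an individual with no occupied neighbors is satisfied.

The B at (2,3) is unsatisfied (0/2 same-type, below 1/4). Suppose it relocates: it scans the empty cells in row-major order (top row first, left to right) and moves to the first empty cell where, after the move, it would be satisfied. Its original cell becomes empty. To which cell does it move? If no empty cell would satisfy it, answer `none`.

(0,0)

Vacating (2,3). Empty cells in order:
  (0,0): 2/2 same-type → satisfied — stop here.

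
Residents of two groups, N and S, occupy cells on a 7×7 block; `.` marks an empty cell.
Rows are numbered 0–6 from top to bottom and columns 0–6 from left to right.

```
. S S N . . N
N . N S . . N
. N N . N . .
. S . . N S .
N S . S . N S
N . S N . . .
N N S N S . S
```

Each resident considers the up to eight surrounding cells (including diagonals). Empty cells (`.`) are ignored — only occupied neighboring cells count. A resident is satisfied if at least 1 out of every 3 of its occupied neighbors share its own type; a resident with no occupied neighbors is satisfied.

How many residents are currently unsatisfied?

Row 0: (0,1)S 1/3 ✓ · (0,2)S 2/4 ✓ · (0,3)N 1/3 ✓ · (0,6)N 1/1 ✓
Row 1: (1,0)N 1/2 ✓ · (1,2)N 3/6 ✓ · (1,3)S 1/5 ✗ · (1,6)N 1/1 ✓
Row 2: (2,1)N 3/4 ✓ · (2,2)N 2/4 ✓ · (2,4)N 1/3 ✓
Row 3: (3,1)S 1/4 ✗ · (3,4)N 2/4 ✓ · (3,5)S 1/4 ✗
Row 4: (4,0)N 1/3 ✓ · (4,1)S 2/4 ✓ · (4,3)S 1/3 ✓ · (4,5)N 1/3 ✓ · (4,6)S 1/2 ✓
Row 5: (5,0)N 3/4 ✓ · (5,2)S 3/6 ✓ · (5,3)N 1/5 ✗
Row 6: (6,0)N 2/2 ✓ · (6,1)N 2/4 ✓ · (6,2)S 1/4 ✗ · (6,3)N 1/4 ✗ · (6,4)S 0/2 ✗ · (6,6)S 0/0 ✓
Unsatisfied: (1,3), (3,1), (3,5), (5,3), (6,2), (6,3), (6,4) — 7 in total.

7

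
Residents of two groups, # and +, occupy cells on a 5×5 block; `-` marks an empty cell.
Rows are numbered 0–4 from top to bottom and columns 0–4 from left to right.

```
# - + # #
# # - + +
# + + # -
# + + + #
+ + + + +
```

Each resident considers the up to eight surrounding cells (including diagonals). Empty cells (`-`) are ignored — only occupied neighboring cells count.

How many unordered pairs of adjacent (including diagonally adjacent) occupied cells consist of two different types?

23

Scan each occupied cell's neighbors to the right and below (and the two forward diagonals) so each pair is counted once.
From row 0: 6 unlike of 10 pairs (running 6/10).
From row 1: 5 unlike of 10 pairs (running 11/20).
From row 2: 6 unlike of 14 pairs (running 17/34).
From row 3: 6 unlike of 17 pairs (running 23/51).
From row 4: 0 unlike of 4 pairs (running 23/55).
Total adjacent occupied pairs: 55; unlike-type pairs: 23.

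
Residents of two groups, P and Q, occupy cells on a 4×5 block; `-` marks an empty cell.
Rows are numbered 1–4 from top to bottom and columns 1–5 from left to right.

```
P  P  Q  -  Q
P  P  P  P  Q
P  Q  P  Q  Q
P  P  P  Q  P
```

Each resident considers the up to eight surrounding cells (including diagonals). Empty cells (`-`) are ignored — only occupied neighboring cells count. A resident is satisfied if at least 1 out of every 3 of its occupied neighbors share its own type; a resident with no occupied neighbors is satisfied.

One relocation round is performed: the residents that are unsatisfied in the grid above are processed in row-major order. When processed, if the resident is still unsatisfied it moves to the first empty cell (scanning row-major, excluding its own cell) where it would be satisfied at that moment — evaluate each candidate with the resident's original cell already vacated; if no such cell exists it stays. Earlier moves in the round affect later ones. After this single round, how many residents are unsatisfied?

Initially unsatisfied (in order): (1,3), (2,4), (3,2), (4,5).
  (1,3) → (1,4).
  (2,4) → (1,3).
  (3,2) → (2,4).
  (4,5) → (3,2).
Resulting grid:
P P P Q Q
P P P Q Q
P P P Q Q
P P P Q -
All satisfied now.

0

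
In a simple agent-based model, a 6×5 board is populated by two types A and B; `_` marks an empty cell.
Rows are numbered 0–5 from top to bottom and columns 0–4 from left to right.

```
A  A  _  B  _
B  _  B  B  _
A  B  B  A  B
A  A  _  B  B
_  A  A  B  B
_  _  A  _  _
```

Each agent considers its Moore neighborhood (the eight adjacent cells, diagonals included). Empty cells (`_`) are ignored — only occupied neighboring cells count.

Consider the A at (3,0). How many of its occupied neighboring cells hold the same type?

3

Occupied neighbors of (3,0): (2,0)=A, (2,1)=B, (3,1)=A, (4,1)=A.
Same type (A): 3 of 4.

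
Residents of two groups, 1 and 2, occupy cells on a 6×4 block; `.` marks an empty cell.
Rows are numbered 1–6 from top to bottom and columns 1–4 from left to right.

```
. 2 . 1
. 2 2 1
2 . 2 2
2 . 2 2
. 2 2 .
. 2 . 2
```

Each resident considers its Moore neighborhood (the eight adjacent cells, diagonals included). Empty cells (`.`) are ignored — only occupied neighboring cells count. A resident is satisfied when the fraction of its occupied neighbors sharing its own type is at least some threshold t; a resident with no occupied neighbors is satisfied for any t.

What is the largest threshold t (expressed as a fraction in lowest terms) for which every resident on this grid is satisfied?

(1,2)2 2/2
(1,4)1 1/2
(2,2)2 4/4
(2,3)2 4/6
(2,4)1 1/4
(3,1)2 2/2
(3,3)2 5/6
(3,4)2 4/5
(4,1)2 2/2
(4,3)2 5/5
(4,4)2 4/4
(5,2)2 4/4
(5,3)2 5/5
(6,2)2 2/2
(6,4)2 1/1
The smallest same-type fraction is 1/4 at (2,4), which reduces to 1/4. Any threshold above that leaves this resident unsatisfied.

1/4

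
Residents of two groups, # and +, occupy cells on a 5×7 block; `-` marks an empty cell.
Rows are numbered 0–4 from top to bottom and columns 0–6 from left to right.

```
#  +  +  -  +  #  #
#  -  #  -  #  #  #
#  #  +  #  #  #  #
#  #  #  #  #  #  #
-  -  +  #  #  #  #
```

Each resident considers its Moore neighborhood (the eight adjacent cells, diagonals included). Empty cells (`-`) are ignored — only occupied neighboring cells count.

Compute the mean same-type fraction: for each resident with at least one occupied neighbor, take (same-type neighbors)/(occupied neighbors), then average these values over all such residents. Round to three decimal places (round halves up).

(0,0)# 1/2
(0,1)+ 1/4
(0,2)+ 1/2
(0,4)+ 0/3
(0,5)# 4/5
(0,6)# 3/3
(1,0)# 3/4
(1,2)# 2/5
(1,4)# 5/6
(1,5)# 7/8
(1,6)# 5/5
(2,0)# 4/4
(2,1)# 6/7
(2,2)+ 0/6
(2,3)# 6/7
(2,4)# 7/7
(2,5)# 8/8
(2,6)# 5/5
(3,0)# 3/3
(3,1)# 4/6
(3,2)# 5/7
(3,3)# 6/8
(3,4)# 8/8
(3,5)# 8/8
(3,6)# 5/5
(4,2)+ 0/4
(4,3)# 4/5
(4,4)# 5/5
(4,5)# 5/5
(4,6)# 3/3
Sum over 30 residents: 1/2 + 1/4 + 1/2 + 0/3 + 4/5 + 3/3 + 3/4 + 2/5 + 5/6 + 7/8 + 5/5 + 4/4 + 6/7 + 0/6 + 6/7 + 7/7 + 8/8 + 5/5 + 3/3 + 4/6 + 5/7 + 6/8 + 8/8 + 8/8 + 5/5 + 0/4 + 4/5 + 5/5 + 5/5 + 3/3 = 1263/56; mean = 1263/56 ÷ 30 = 421/560 = 0.751785… → 0.752.

0.752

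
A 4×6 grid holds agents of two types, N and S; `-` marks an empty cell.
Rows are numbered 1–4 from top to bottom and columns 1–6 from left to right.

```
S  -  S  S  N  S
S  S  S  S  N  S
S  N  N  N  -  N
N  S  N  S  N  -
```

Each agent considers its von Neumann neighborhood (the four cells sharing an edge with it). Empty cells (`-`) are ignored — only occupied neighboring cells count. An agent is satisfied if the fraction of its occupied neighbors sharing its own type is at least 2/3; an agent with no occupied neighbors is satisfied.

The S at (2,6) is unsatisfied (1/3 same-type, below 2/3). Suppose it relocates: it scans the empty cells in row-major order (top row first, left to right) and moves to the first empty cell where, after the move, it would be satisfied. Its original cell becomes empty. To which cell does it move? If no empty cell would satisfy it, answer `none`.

(1,2)

Vacating (2,6). Empty cells in order:
  (1,2): 3/3 same-type → satisfied — stop here.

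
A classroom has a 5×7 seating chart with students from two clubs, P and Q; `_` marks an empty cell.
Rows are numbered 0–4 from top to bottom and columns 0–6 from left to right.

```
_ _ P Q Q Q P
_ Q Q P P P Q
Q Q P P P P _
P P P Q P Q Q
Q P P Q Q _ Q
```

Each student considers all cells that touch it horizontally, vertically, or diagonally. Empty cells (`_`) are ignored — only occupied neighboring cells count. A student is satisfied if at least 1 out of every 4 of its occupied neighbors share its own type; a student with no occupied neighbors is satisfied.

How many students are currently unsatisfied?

1

(0,2)P 1/4 satisfied
(0,3)Q 2/5 satisfied
(0,4)Q 2/5 satisfied
(0,5)Q 2/5 satisfied
(0,6)P 1/3 satisfied
(1,1)Q 3/5 satisfied
(1,2)Q 3/7 satisfied
(1,3)P 5/8 satisfied
(1,4)P 5/8 satisfied
(1,5)P 4/7 satisfied
(1,6)Q 1/4 satisfied
(2,0)Q 2/4 satisfied
(2,1)Q 3/7 satisfied
(2,2)P 4/8 satisfied
(2,3)P 6/8 satisfied
(2,4)P 6/8 satisfied
(2,5)P 4/7 satisfied
(3,0)P 2/5 satisfied
(3,1)P 5/8 satisfied
(3,2)P 5/8 satisfied
(3,3)Q 2/8 satisfied
(3,4)P 3/7 satisfied
(3,5)Q 3/6 satisfied
(3,6)Q 2/3 satisfied
(4,0)Q 0/3 not
(4,1)P 4/5 satisfied
(4,2)P 3/5 satisfied
(4,3)Q 2/5 satisfied
(4,4)Q 3/4 satisfied
(4,6)Q 2/2 satisfied
Unsatisfied: (4,0) — 1 in total.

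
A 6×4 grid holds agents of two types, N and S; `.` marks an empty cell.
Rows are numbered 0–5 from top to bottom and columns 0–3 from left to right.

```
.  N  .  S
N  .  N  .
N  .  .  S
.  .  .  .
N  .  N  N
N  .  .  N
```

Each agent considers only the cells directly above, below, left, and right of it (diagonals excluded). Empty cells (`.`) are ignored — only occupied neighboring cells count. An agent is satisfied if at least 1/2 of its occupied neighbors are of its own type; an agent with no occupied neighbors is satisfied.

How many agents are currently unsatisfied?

(0,1)N 0/0 ok
(0,3)S 0/0 ok
(1,0)N 1/1 ok
(1,2)N 0/0 ok
(2,0)N 1/1 ok
(2,3)S 0/0 ok
(4,0)N 1/1 ok
(4,2)N 1/1 ok
(4,3)N 2/2 ok
(5,0)N 1/1 ok
(5,3)N 1/1 ok
Every one meets the threshold.

0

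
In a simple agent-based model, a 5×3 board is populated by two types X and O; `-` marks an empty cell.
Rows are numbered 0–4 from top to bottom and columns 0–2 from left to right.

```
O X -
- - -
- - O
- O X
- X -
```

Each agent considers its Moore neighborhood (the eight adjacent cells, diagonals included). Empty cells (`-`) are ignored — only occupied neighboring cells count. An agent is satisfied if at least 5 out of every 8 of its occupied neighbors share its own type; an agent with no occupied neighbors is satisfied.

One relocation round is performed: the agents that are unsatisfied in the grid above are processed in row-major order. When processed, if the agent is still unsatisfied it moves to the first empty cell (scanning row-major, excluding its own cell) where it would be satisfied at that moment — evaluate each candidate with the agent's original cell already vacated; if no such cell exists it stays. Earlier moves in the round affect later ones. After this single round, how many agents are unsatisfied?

Initially unsatisfied (in order): (0,0), (0,1), (2,2), (3,1), (3,2), (4,1).
  (0,0) → (2,0).
  (0,1): now satisfied by earlier moves; stays.
  (2,2) → (2,1).
  (3,1) → (1,0).
  (3,2) → (0,2).
  (4,1): now satisfied by earlier moves; stays.
Resulting grid:
- X X
O - -
O O -
- - -
- X -
Unsatisfied now: (0,1).

1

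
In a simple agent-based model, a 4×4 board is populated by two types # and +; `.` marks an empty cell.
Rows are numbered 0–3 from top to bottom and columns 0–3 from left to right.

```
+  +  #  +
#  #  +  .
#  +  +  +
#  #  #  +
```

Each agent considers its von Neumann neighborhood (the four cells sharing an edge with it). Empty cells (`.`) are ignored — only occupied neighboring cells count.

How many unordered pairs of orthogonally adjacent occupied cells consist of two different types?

Scan each occupied cell's neighbors to the right and below so each pair is counted once.
Row 0: +(0,0)–+(0,1)= +(0,0)–#(1,0)≠ +(0,1)–#(0,2)≠ +(0,1)–#(1,1)≠ #(0,2)–+(0,3)≠ #(0,2)–+(1,2)≠  → 5/6 unlike.
Row 1: #(1,0)–#(1,1)= #(1,0)–#(2,0)= #(1,1)–+(1,2)≠ #(1,1)–+(2,1)≠ +(1,2)–+(2,2)=  → 2/5 unlike.
Row 2: #(2,0)–+(2,1)≠ #(2,0)–#(3,0)= +(2,1)–+(2,2)= +(2,1)–#(3,1)≠ +(2,2)–+(2,3)= +(2,2)–#(3,2)≠ +(2,3)–+(3,3)=  → 3/7 unlike.
Row 3: #(3,0)–#(3,1)= #(3,1)–#(3,2)= #(3,2)–+(3,3)≠  → 1/3 unlike.
Total adjacent occupied pairs: 21; unlike-type pairs: 11.

11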